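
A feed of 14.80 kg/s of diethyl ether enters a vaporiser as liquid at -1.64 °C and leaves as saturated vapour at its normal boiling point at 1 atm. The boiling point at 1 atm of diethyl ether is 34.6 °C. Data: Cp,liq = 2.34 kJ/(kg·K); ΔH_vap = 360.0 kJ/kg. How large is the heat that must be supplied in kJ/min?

liquid -1.64→34.6 °C: 84.802 kJ/kg
vaporisation at 34.6 °C: 360 kJ/kg
Δh = 84.802 + 360 = 444.8 kJ/kg
Q = ṁ·Δh = 14.80 kg/s × 444.8 kJ/kg = 6583.1 kJ/s
|Q| = 6583.1 kW = 394980 kJ/min

Q = 395000 kJ/min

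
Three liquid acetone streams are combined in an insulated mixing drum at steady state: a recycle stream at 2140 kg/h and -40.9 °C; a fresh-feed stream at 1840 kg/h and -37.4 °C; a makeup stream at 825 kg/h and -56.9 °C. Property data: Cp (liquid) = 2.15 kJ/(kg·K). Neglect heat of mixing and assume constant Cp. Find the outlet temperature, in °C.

No heat crosses the boundary, so H_out = H_in.
Σ ṁᵢCp,ᵢTᵢ = 2140×2.15×-40.9 + 1840×2.15×-37.4 + 825×2.15×-56.9 = -437060
Σ ṁᵢCp,ᵢ = 2140×2.15 + 1840×2.15 + 825×2.15 = 10331
T_out = -437060 / 10331 = -42.307 °C

T_out = -42.3 °C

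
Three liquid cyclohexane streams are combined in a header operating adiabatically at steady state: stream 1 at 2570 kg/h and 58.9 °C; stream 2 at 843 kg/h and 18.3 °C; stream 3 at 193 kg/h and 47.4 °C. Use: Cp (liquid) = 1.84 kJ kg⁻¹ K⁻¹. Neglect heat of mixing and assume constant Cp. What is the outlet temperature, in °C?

Adiabatic, steady state ⇒ Σ ṁᵢCp,ᵢ(T_out − Tᵢ) = 0
T_out = Σ ṁᵢCp,ᵢTᵢ / Σ ṁᵢCp,ᵢ
      = 323740 / 6635 = 48.793 °C

T_out = 48.8 °C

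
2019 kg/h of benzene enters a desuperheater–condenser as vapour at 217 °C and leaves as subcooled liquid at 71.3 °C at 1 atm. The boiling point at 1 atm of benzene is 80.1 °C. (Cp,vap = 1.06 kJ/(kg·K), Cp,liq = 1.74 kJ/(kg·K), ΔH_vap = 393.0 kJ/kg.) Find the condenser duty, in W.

Q_c = 310000 W

vapour 217→80.1 °C: -145.11 kJ/kg
condensation at 80.1 °C: -393 kJ/kg
liquid 80.1→71.3 °C: -15.312 kJ/kg
Δh = -145.11 + -393 + -15.312 = -553.43 kJ/kg
Q = ṁ·Δh = 2019 kg/h × -553.43 kJ/kg = -1.1174e+06 kJ/h
|Q| = 310.38 kW = 310380 W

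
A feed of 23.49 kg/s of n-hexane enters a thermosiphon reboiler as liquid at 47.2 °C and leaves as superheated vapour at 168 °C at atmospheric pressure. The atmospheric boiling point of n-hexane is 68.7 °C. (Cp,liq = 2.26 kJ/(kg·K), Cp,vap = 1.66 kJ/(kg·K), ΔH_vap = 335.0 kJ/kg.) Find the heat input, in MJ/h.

liquid 47.2→68.7 °C: 48.59 kJ/kg
vaporisation at 68.7 °C: 335 kJ/kg
vapour 68.7→168 °C: 164.84 kJ/kg
Δh = 48.59 + 335 + 164.84 = 548.43 kJ/kg
Q = ṁ·Δh = 23.49 kg/s × 548.43 kJ/kg = 12883 kJ/s
|Q| = 12883 kW = 46377 MJ/h

Q = 46400 MJ/h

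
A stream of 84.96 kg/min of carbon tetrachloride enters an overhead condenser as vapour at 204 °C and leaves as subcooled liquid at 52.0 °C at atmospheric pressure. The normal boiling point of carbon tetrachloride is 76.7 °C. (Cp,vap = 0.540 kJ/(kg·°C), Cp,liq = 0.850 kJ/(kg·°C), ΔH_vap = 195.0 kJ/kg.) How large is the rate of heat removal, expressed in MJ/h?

Q_c = 1450 MJ/h

vapour 204→76.7 °C: -68.742 kJ/kg
condensation at 76.7 °C: -195 kJ/kg
liquid 76.7→52.0 °C: -20.995 kJ/kg
Δh = -68.742 + -195 + -20.995 = -284.74 kJ/kg
Q = ṁ·Δh = 84.96 kg/min × -284.74 kJ/kg = -24191 kJ/min
|Q| = 403.19 kW = 1451.5 MJ/h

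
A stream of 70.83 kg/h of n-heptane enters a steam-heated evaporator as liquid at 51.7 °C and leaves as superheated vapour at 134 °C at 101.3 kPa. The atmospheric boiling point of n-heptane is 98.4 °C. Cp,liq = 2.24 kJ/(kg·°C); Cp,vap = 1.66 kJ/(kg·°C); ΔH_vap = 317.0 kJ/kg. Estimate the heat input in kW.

Q = 9.46 kW

liquid 51.7→98.4 °C: 104.61 kJ/kg
vaporisation at 98.4 °C: 317 kJ/kg
vapour 98.4→134 °C: 59.096 kJ/kg
Δh = 104.61 + 317 + 59.096 = 480.7 kJ/kg
Q = ṁ·Δh = 70.83 kg/h × 480.7 kJ/kg = 34048 kJ/h
|Q| = 9.4579 kW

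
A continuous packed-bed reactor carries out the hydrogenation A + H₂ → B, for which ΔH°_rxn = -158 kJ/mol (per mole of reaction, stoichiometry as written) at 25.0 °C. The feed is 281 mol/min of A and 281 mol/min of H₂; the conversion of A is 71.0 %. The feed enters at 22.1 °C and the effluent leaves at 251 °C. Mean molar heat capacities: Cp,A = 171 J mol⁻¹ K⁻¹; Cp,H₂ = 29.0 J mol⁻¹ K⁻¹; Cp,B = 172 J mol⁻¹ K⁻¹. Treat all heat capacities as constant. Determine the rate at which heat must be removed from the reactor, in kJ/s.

Q_out = 332 kJ/s

Extent of reaction ξ = 0.710 × 281 = 199.51 mol/min
Reaction term: ξ·ΔH°_rxn = 199.51 × -158 = -31523 kJ/min
Sensible, feed 22.1→25 °C: 162.98 kJ/min
Outlet flows (mol/min): A 81.49, H₂ 81.49, B 199.51
Sensible, products 25→251 °C: 11439 kJ/min
Q = ΔH = -19921 kJ/min = -332.01 kW
Heat removed = 332.01 kJ/s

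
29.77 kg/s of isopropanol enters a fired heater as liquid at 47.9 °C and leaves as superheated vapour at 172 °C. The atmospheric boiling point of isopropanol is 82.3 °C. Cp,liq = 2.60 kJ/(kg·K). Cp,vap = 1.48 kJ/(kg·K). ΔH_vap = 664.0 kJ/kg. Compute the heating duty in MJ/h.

liquid 47.9→82.3 °C: 89.44 kJ/kg
vaporisation at 82.3 °C: 664 kJ/kg
vapour 82.3→172 °C: 132.76 kJ/kg
Δh = 89.44 + 664 + 132.76 = 886.2 kJ/kg
Q = ṁ·Δh = 29.77 kg/s × 886.2 kJ/kg = 26382 kJ/s
|Q| = 26382 kW = 94975 MJ/h

Q = 95000 MJ/h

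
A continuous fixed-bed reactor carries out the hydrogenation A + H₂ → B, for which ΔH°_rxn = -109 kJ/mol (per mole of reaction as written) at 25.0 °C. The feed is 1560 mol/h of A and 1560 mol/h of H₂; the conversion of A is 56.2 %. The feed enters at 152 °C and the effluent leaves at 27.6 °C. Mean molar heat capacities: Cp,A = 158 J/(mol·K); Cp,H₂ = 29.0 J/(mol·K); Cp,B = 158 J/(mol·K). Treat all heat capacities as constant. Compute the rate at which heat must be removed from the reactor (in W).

Q_out = 36600 W

Extent of reaction ξ = 0.562 × 1560 = 876.72 mol/h
Reaction term: ξ·ΔH°_rxn = 876.72 × -109 = -95562 kJ/h
Sensible, feed 152→25 °C: -37048 kJ/h
Outlet flows (mol/h): A 683.28, H₂ 683.28, B 876.72
Sensible, products 25→27.6 °C: 692.37 kJ/h
Q = ΔH = -131920 kJ/h = -36.644 kW
Heat removed = 36644 W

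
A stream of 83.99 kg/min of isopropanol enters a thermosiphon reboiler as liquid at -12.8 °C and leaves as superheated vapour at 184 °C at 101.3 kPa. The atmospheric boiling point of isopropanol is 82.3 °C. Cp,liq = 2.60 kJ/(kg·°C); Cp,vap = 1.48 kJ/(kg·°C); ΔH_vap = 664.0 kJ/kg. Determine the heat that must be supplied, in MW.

Q = 1.49 MW

liquid -12.8→82.3 °C: 247.26 kJ/kg
vaporisation at 82.3 °C: 664 kJ/kg
vapour 82.3→184 °C: 150.52 kJ/kg
Δh = 247.26 + 664 + 150.52 = 1061.8 kJ/kg
Q = ṁ·Δh = 83.99 kg/min × 1061.8 kJ/kg = 89179 kJ/min
|Q| = 1486.3 kW = 1.4863 MW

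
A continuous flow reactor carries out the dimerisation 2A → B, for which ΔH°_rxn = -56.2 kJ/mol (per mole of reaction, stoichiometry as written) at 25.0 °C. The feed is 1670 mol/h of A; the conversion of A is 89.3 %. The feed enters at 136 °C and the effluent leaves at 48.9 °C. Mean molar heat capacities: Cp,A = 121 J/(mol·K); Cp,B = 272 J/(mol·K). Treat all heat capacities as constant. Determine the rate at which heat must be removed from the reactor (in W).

Q_out = 16400 W

Extent of reaction ξ = 0.893 × 1670 / 2 = 745.65 mol/h
Reaction term: ξ·ΔH°_rxn = 745.65 × -56.2 = -41906 kJ/h
Sensible, feed 136→25 °C: -22430 kJ/h
Outlet flows (mol/h): A 178.69, B 745.65
Sensible, products 25→48.9 °C: 5364.1 kJ/h
Q = ΔH = -58971 kJ/h = -16.381 kW
Heat removed = 16381 W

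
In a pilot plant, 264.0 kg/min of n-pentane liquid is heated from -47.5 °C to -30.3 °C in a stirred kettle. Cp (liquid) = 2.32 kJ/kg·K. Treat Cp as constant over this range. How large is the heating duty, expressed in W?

Q = ṁ·Cp·ΔT = 264.0 × 2.32 × (-30.3 − -47.5) = 10535 kJ/min
Converting: 10535 / 60 s = 175.58 kW
Heating duty = 175580 W

Q = 176000 W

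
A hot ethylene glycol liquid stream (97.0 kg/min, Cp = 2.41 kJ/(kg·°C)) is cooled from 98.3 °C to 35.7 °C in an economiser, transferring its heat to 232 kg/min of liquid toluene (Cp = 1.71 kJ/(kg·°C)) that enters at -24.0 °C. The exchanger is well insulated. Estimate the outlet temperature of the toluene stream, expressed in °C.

Heat released by hot stream: Q = 97.0 × 2.41 × (98.3 − 35.7) = 14634 kJ/min
Energy balance on cold side (adiabatic exchanger): Q = ṁ_c·Cp_c·(T_c,out − T_c,in)
T_c,out = -24.0 + 14634/(232 × 1.71) = 12.887 °C

T_c,out = 12.9 °C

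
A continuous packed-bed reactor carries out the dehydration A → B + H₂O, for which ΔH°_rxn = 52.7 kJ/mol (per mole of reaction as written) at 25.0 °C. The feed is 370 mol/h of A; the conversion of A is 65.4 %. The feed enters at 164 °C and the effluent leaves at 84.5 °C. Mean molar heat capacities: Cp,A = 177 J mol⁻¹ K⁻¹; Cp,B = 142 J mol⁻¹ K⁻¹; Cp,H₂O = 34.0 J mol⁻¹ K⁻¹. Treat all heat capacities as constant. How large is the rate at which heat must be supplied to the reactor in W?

Q_in = 2090 W

Extent of reaction ξ = 0.654 × 370 = 241.98 mol/h
Reaction term: ξ·ΔH°_rxn = 241.98 × 52.7 = 12752 kJ/h
Sensible, feed 164→25 °C: -9103.1 kJ/h
Outlet flows (mol/h): A 128.02, B 241.98, H₂O 241.98
Sensible, products 25→84.5 °C: 3882.3 kJ/h
Q = ΔH = 7531.5 kJ/h = 2.0921 kW
Heat supplied = 2092.1 W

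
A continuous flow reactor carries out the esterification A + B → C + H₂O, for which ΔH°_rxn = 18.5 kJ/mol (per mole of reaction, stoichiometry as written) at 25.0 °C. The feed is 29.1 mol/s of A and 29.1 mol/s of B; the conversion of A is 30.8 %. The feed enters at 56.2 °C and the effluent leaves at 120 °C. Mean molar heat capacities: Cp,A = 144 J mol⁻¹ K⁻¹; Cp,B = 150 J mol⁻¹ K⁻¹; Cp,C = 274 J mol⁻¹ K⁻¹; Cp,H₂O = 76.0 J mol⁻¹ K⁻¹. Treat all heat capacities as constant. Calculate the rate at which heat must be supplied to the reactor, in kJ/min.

Extent of reaction ξ = 0.308 × 29.1 = 8.9628 mol/s
Reaction term: ξ·ΔH°_rxn = 8.9628 × 18.5 = 165.81 kJ/s
Sensible, feed 56.2→25 °C: -266.93 kJ/s
Outlet flows (mol/s): A 20.137, B 20.137, C 8.9628, H₂O 8.9628
Sensible, products 25→120 °C: 860.45 kJ/s
Q = ΔH = 759.33 kJ/s = 759.33 kW
Heat supplied = 45560 kJ/min

Q_in = 45600 kJ/min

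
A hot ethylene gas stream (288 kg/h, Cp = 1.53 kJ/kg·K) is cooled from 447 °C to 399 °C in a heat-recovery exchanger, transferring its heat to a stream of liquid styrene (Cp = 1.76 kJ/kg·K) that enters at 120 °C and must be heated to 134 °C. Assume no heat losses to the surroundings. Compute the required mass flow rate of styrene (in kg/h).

Heat released by hot stream: Q = 288 × 1.53 × (447 − 399) = 21151 kJ/h
Energy balance on cold side (adiabatic exchanger): Q = ṁ_c·Cp_c·(T_c,out − T_c,in)
ṁ_c = 21151 / [1.76 × (134 − 120)] = 858.39 kg/h

ṁ_c = 858 kg/h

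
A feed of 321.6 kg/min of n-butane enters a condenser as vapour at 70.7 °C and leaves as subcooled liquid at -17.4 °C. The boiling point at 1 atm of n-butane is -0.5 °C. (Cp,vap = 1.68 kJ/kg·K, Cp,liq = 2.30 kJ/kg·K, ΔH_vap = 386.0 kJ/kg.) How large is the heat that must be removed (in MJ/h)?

vapour 70.7→-0.5 °C: -119.62 kJ/kg
condensation at -0.5 °C: -386 kJ/kg
liquid -0.5→-17.4 °C: -38.87 kJ/kg
Δh = -119.62 + -386 + -38.87 = -544.49 kJ/kg
Q = ṁ·Δh = 321.6 kg/min × -544.49 kJ/kg = -175110 kJ/min
|Q| = 2918.4 kW = 10506 MJ/h

Q_c = 10500 MJ/h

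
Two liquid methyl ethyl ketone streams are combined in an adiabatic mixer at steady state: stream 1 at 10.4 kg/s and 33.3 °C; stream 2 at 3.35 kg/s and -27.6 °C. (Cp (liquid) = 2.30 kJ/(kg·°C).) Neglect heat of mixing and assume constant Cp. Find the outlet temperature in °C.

T_out = 18.5 °C

Energy balance with Q = 0: Σ ṁᵢCp,ᵢ(T_out − Tᵢ) = 0
Σ ṁᵢCp,ᵢTᵢ = 10.4×2.30×33.3 + 3.35×2.30×-27.6 = 583.88
Σ ṁᵢCp,ᵢ = 10.4×2.30 + 3.35×2.30 = 31.625
T_out = 583.88 / 31.625 = 18.463 °C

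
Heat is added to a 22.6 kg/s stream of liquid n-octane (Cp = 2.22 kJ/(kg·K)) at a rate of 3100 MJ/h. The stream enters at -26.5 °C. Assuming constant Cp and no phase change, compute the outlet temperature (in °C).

T_out = -9.34 °C

Q = 3100 MJ/h = 861.11 kJ/s
ΔT = Q/(ṁ·Cp) = 861.11/(22.6×2.22) = 17.163 K
T_out = -26.5 + 17.163 = -9.3368 °C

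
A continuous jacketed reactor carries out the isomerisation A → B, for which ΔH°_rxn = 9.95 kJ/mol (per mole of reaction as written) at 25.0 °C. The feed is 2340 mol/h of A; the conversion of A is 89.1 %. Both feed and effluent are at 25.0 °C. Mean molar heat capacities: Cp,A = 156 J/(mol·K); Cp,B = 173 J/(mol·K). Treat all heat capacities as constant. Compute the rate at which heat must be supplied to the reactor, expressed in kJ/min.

Q_in = 346 kJ/min

Extent of reaction ξ = 0.891 × 2340 = 2084.9 mol/h
Reaction term: ξ·ΔH°_rxn = 2084.9 × 9.95 = 20745 kJ/h
Q = ΔH = 20745 kJ/h = 5.7625 kW
Heat supplied = 345.75 kJ/min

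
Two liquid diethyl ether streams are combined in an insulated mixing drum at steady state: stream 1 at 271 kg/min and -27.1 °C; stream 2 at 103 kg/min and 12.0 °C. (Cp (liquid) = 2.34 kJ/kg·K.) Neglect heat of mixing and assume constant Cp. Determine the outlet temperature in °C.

T_out = -16.3 °C

Energy balance with Q = 0: Σ ṁᵢCp,ᵢ(T_out − Tᵢ) = 0
Σ ṁᵢCp,ᵢTᵢ = 271×2.34×-27.1 + 103×2.34×12.0 = -14293
Σ ṁᵢCp,ᵢ = 271×2.34 + 103×2.34 = 875.16
T_out = -14293 / 875.16 = -16.332 °C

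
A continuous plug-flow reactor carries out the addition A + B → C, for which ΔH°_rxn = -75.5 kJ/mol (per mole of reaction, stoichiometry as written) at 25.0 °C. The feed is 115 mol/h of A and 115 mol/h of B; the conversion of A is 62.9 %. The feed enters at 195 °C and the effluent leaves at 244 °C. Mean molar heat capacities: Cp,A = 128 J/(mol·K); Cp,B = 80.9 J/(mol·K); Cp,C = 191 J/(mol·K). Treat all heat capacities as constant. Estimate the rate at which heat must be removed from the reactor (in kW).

Extent of reaction ξ = 0.629 × 115 = 72.335 mol/h
Reaction term: ξ·ΔH°_rxn = 72.335 × -75.5 = -5461.3 kJ/h
Sensible, feed 195→25 °C: -4084 kJ/h
Outlet flows (mol/h): A 42.665, B 42.665, C 72.335
Sensible, products 25→244 °C: 4977.6 kJ/h
Q = ΔH = -4567.7 kJ/h = -1.2688 kW
Heat removed = 1.2688 kW

Q_out = 1.27 kW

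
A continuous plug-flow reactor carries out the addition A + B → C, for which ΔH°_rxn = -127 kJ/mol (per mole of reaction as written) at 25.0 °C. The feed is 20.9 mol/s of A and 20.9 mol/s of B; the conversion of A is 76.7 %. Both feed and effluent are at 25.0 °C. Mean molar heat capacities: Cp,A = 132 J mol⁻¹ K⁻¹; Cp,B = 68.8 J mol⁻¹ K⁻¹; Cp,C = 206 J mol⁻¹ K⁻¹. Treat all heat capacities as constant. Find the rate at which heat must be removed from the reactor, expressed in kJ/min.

Q_out = 122000 kJ/min

Extent of reaction ξ = 0.767 × 20.9 = 16.03 mol/s
Reaction term: ξ·ΔH°_rxn = 16.03 × -127 = -2035.8 kJ/s
Q = ΔH = -2035.8 kJ/s = -2035.8 kW
Heat removed = 122150 kJ/min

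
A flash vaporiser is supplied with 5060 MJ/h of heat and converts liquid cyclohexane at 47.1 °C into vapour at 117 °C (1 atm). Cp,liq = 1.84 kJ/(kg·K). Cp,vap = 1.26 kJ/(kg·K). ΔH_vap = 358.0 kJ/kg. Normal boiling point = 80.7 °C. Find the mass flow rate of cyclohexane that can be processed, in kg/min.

Δh = 1.84×(80.7−47.1) + 358.0 + 1.26×(117−80.7) = 465.56 kJ/kg
Q = 5060 MJ/h = 1405.6 kJ/s = 84333 kJ/min
ṁ = Q/Δh = 84333 / 465.56 = 181.14 kg/min

ṁ = 181 kg/min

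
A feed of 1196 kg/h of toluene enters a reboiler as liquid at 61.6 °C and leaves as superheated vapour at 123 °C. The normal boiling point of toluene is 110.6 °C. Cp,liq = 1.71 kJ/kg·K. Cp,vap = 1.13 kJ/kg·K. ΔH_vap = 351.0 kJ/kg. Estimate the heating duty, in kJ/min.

Q = 8950 kJ/min

liquid 61.6→110.6 °C: 83.79 kJ/kg
vaporisation at 110.6 °C: 351 kJ/kg
vapour 110.6→123 °C: 14.012 kJ/kg
Δh = 83.79 + 351 + 14.012 = 448.8 kJ/kg
Q = ṁ·Δh = 1196 kg/h × 448.8 kJ/kg = 536770 kJ/h
|Q| = 149.1 kW = 8946.1 kJ/min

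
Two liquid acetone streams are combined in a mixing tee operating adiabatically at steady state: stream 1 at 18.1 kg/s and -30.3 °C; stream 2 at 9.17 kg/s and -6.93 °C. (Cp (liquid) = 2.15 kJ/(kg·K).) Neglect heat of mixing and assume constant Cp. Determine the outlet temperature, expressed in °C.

Energy balance with Q = 0: Σ ṁᵢCp,ᵢ(T_out − Tᵢ) = 0
Σ ṁᵢCp,ᵢTᵢ = 18.1×2.15×-30.3 + 9.17×2.15×-6.93 = -1315.8
Σ ṁᵢCp,ᵢ = 18.1×2.15 + 9.17×2.15 = 58.63
T_out = -1315.8 / 58.63 = -22.441 °C

T_out = -22.4 °C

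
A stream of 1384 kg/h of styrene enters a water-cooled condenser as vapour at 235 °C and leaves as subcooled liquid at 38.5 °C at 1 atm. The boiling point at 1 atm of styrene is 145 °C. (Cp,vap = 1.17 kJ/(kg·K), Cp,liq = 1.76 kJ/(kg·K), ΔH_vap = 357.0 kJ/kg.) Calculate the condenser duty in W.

Q_c = 250000 W

vapour 235→145 °C: -105.3 kJ/kg
condensation at 145 °C: -357 kJ/kg
liquid 145→38.5 °C: -187.44 kJ/kg
Δh = -105.3 + -357 + -187.44 = -649.74 kJ/kg
Q = ṁ·Δh = 1384 kg/h × -649.74 kJ/kg = -899240 kJ/h
|Q| = 249.79 kW = 249790 W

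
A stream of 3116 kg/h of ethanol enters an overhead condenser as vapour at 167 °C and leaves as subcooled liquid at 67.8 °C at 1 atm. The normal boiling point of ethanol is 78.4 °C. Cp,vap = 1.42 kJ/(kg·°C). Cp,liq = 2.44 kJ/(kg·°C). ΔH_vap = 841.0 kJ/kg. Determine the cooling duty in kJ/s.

Q_c = 859 kJ/s

vapour 167→78.4 °C: -125.81 kJ/kg
condensation at 78.4 °C: -841 kJ/kg
liquid 78.4→67.8 °C: -25.864 kJ/kg
Δh = -125.81 + -841 + -25.864 = -992.68 kJ/kg
Q = ṁ·Δh = 3116 kg/h × -992.68 kJ/kg = -3.0932e+06 kJ/h
|Q| = 859.22 kW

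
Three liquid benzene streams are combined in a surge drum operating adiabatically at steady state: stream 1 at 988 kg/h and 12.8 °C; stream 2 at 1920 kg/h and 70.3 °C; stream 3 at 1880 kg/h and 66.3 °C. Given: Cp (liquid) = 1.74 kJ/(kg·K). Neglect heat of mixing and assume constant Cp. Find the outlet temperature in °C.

T_out = 56.9 °C

Adiabatic, steady state ⇒ Σ ṁᵢCp,ᵢ(T_out − Tᵢ) = 0
Σ ṁᵢCp,ᵢTᵢ = 988×1.74×12.8 + 1920×1.74×70.3 + 1880×1.74×66.3 = 473740
Σ ṁᵢCp,ᵢ = 988×1.74 + 1920×1.74 + 1880×1.74 = 8331.1
T_out = 473740 / 8331.1 = 56.864 °C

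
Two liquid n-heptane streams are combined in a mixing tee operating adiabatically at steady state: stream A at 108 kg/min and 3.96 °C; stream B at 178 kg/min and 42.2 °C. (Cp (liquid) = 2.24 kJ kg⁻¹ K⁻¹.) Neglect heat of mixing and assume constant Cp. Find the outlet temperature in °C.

Energy balance with Q = 0: Σ ṁᵢCp,ᵢ(T_out − Tᵢ) = 0
T_out = Σ ṁᵢCp,ᵢTᵢ / Σ ṁᵢCp,ᵢ
      = 17784 / 640.64 = 27.76 °C

T_out = 27.8 °C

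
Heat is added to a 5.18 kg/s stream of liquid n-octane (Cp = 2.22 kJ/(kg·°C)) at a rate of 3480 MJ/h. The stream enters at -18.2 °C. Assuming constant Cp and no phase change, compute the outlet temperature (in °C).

Q = 3480 MJ/h = 966.67 kJ/s
ΔT = Q/(ṁ·Cp) = 966.67/(5.18×2.22) = 84.061 K
T_out = -18.2 + 84.061 = 65.861 °C

T_out = 65.9 °C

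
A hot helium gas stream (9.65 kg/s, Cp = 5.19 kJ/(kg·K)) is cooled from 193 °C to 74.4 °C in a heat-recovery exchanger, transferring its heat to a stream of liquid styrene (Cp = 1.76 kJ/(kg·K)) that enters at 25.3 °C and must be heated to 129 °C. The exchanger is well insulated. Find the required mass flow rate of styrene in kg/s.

ṁ_c = 32.5 kg/s

Heat released by hot stream: Q = 9.65 × 5.19 × (193 − 74.4) = 5939.9 kJ/s
Energy balance on cold side (adiabatic exchanger): Q = ṁ_c·Cp_c·(T_c,out − T_c,in)
ṁ_c = 5939.9 / [1.76 × (129 − 25.3)] = 32.545 kg/s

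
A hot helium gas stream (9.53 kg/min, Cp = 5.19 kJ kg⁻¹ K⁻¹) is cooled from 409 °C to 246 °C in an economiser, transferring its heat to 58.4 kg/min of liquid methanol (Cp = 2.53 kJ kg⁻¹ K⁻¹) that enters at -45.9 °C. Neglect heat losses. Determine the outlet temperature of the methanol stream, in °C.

Heat released by hot stream: Q = 9.53 × 5.19 × (409 − 246) = 8062.1 kJ/min
Energy balance on cold side (adiabatic exchanger): Q = ṁ_c·Cp_c·(T_c,out − T_c,in)
T_c,out = -45.9 + 8062.1/(58.4 × 2.53) = 8.665 °C

T_c,out = 8.67 °C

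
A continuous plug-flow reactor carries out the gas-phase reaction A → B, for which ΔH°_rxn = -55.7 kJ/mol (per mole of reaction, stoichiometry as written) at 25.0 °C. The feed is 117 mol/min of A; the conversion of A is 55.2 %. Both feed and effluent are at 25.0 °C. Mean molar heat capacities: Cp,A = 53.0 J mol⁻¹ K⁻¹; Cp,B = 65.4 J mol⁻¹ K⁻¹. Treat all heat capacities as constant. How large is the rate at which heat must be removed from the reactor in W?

Extent of reaction ξ = 0.552 × 117 = 64.584 mol/min
Reaction term: ξ·ΔH°_rxn = 64.584 × -55.7 = -3597.3 kJ/min
Q = ΔH = -3597.3 kJ/min = -59.955 kW
Heat removed = 59955 W

Q_out = 60000 W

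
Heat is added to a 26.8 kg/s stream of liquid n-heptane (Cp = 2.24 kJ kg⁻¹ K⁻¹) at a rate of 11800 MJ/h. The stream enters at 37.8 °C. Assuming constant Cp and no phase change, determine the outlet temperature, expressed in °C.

Q = 11800 MJ/h = 3277.8 kJ/s
ΔT = Q/(ṁ·Cp) = 3277.8/(26.8×2.24) = 54.601 K
T_out = 37.8 + 54.601 = 92.401 °C

T_out = 92.4 °C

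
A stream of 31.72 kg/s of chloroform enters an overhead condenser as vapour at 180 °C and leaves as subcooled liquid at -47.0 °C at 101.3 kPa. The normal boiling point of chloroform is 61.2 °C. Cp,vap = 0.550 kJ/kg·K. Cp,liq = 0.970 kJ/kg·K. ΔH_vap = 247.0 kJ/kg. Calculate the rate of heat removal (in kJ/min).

Q_c = 794000 kJ/min

vapour 180→61.2 °C: -65.34 kJ/kg
condensation at 61.2 °C: -247 kJ/kg
liquid 61.2→-47.0 °C: -104.95 kJ/kg
Δh = -65.34 + -247 + -104.95 = -417.29 kJ/kg
Q = ṁ·Δh = 31.72 kg/s × -417.29 kJ/kg = -13237 kJ/s
|Q| = 13237 kW = 794190 kJ/min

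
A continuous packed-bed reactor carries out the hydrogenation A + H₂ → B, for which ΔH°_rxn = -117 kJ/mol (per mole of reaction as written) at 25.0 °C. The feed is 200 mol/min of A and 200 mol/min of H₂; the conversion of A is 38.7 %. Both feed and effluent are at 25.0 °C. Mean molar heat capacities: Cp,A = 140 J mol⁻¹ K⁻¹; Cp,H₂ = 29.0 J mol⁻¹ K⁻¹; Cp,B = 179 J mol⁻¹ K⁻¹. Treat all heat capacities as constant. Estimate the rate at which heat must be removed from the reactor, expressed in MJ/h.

Q_out = 543 MJ/h

Extent of reaction ξ = 0.387 × 200 = 77.4 mol/min
Reaction term: ξ·ΔH°_rxn = 77.4 × -117 = -9055.8 kJ/min
Q = ΔH = -9055.8 kJ/min = -150.93 kW
Heat removed = 543.35 MJ/h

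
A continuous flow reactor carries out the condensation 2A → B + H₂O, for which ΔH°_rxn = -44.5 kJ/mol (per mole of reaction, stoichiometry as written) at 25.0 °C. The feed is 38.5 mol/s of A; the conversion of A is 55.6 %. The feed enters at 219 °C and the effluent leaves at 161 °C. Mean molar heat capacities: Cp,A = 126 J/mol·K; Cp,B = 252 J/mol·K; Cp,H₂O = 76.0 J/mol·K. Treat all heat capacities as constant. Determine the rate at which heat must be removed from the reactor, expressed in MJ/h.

Q_out = 2330 MJ/h

Extent of reaction ξ = 0.556 × 38.5 / 2 = 10.703 mol/s
Reaction term: ξ·ΔH°_rxn = 10.703 × -44.5 = -476.28 kJ/s
Sensible, feed 219→25 °C: -941.09 kJ/s
Outlet flows (mol/s): A 17.094, B 10.703, H₂O 10.703
Sensible, products 25→161 °C: 770.36 kJ/s
Q = ΔH = -647.02 kJ/s = -647.02 kW
Heat removed = 2329.3 MJ/h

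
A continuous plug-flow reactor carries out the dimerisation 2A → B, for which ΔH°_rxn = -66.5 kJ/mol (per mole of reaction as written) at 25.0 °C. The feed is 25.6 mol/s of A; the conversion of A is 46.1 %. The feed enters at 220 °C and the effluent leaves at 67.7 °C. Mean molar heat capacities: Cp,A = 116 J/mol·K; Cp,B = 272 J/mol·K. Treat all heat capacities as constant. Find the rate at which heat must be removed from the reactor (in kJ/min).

Extent of reaction ξ = 0.461 × 25.6 / 2 = 5.9008 mol/s
Reaction term: ξ·ΔH°_rxn = 5.9008 × -66.5 = -392.4 kJ/s
Sensible, feed 220→25 °C: -579.07 kJ/s
Outlet flows (mol/s): A 13.798, B 5.9008
Sensible, products 25→67.7 °C: 136.88 kJ/s
Q = ΔH = -834.59 kJ/s = -834.59 kW
Heat removed = 50076 kJ/min

Q_out = 50100 kJ/min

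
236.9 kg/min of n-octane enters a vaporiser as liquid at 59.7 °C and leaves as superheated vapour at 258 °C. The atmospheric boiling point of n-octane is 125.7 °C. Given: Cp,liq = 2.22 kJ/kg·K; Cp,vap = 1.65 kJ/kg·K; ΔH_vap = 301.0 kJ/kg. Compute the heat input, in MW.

Q = 2.63 MW

liquid 59.7→125.7 °C: 146.52 kJ/kg
vaporisation at 125.7 °C: 301 kJ/kg
vapour 125.7→258 °C: 218.3 kJ/kg
Δh = 146.52 + 301 + 218.3 = 665.82 kJ/kg
Q = ṁ·Δh = 236.9 kg/min × 665.82 kJ/kg = 157730 kJ/min
|Q| = 2628.9 kW = 2.6289 MW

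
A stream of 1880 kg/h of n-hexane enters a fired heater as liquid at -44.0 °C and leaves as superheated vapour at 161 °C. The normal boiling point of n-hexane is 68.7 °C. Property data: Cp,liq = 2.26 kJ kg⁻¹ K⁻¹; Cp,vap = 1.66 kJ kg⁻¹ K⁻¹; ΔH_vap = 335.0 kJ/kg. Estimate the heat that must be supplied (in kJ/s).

liquid -44.0→68.7 °C: 254.7 kJ/kg
vaporisation at 68.7 °C: 335 kJ/kg
vapour 68.7→161 °C: 153.22 kJ/kg
Δh = 254.7 + 335 + 153.22 = 742.92 kJ/kg
Q = ṁ·Δh = 1880 kg/h × 742.92 kJ/kg = 1.3967e+06 kJ/h
|Q| = 387.97 kW

Q = 388 kJ/s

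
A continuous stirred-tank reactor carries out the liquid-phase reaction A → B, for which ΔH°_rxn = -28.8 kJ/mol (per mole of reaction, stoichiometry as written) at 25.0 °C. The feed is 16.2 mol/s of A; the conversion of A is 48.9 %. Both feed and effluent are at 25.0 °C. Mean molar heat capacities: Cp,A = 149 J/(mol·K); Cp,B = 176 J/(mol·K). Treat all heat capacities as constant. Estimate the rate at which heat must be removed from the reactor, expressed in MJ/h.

Extent of reaction ξ = 0.489 × 16.2 = 7.9218 mol/s
Reaction term: ξ·ΔH°_rxn = 7.9218 × -28.8 = -228.15 kJ/s
Q = ΔH = -228.15 kJ/s = -228.15 kW
Heat removed = 821.33 MJ/h

Q_out = 821 MJ/h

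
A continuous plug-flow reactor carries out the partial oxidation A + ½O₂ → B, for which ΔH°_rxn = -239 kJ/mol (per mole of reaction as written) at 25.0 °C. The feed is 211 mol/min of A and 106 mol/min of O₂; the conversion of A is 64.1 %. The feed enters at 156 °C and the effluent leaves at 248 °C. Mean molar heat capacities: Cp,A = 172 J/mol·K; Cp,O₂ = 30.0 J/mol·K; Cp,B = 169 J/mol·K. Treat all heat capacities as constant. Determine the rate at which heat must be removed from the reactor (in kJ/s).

Q_out = 487 kJ/s

Extent of reaction ξ = 0.641 × 211 = 135.25 mol/min
Reaction term: ξ·ΔH°_rxn = 135.25 × -239 = -32325 kJ/min
Sensible, feed 156→25 °C: -5170.8 kJ/min
Outlet flows (mol/min): A 75.749, O₂ 38.374, B 135.25
Sensible, products 25→248 °C: 8259.4 kJ/min
Q = ΔH = -29236 kJ/min = -487.27 kW
Heat removed = 487.27 kJ/s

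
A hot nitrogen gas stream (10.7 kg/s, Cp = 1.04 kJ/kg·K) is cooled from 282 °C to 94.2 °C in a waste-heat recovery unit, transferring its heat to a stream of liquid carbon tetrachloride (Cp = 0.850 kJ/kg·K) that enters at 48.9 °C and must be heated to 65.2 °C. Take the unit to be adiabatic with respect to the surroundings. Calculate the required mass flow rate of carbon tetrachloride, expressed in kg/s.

ṁ_c = 151 kg/s

Heat released by hot stream: Q = 10.7 × 1.04 × (282 − 94.2) = 2089.8 kJ/s
Energy balance on cold side (adiabatic exchanger): Q = ṁ_c·Cp_c·(T_c,out − T_c,in)
ṁ_c = 2089.8 / [0.850 × (65.2 − 48.9)] = 150.84 kg/s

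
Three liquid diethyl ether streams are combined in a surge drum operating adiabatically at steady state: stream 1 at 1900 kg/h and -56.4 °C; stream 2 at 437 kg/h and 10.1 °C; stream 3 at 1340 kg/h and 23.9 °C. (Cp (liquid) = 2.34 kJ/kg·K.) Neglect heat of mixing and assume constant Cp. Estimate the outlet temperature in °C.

T_out = -19.2 °C

Energy balance with Q = 0: Σ ṁᵢCp,ᵢ(T_out − Tᵢ) = 0
T_out = Σ ṁᵢCp,ᵢTᵢ / Σ ṁᵢCp,ᵢ
      = -165490 / 8604.2 = -19.233 °C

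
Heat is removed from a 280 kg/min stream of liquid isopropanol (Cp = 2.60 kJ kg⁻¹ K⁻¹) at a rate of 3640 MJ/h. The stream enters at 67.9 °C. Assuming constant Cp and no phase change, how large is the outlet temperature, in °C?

T_out = -15.4 °C

Q = 3640 MJ/h = 60667 kJ/min
ΔT = Q/(ṁ·Cp) = 60667/(280×2.60) = 83.333 K
T_out = 67.9 − 83.333 = -15.433 °C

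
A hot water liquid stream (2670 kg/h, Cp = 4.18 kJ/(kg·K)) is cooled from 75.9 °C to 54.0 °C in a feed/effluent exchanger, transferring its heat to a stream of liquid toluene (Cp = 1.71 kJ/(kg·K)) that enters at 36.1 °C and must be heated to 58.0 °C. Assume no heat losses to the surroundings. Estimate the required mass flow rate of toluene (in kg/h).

ṁ_c = 6530 kg/h

Heat released by hot stream: Q = 2670 × 4.18 × (75.9 − 54.0) = 244420 kJ/h
Energy balance on cold side (adiabatic exchanger): Q = ṁ_c·Cp_c·(T_c,out − T_c,in)
ṁ_c = 244420 / [1.71 × (58.0 − 36.1)] = 6526.7 kg/h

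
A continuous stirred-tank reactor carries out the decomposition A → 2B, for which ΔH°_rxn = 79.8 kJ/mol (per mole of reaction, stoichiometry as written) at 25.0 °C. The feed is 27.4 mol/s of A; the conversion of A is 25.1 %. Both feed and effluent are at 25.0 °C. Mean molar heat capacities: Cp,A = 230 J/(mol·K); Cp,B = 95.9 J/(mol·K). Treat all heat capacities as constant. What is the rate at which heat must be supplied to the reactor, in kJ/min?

Q_in = 32900 kJ/min

Extent of reaction ξ = 0.251 × 27.4 = 6.8774 mol/s
Reaction term: ξ·ΔH°_rxn = 6.8774 × 79.8 = 548.82 kJ/s
Q = ΔH = 548.82 kJ/s = 548.82 kW
Heat supplied = 32929 kJ/min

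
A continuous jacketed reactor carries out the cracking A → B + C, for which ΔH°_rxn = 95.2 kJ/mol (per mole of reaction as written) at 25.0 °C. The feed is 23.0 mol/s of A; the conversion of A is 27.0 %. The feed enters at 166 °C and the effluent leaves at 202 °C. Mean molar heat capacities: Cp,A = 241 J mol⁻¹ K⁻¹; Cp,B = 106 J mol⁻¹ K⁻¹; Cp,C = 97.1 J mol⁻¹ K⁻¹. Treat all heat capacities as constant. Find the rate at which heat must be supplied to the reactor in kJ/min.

Q_in = 44900 kJ/min

Extent of reaction ξ = 0.270 × 23.0 = 6.21 mol/s
Reaction term: ξ·ΔH°_rxn = 6.21 × 95.2 = 591.19 kJ/s
Sensible, feed 166→25 °C: -781.56 kJ/s
Outlet flows (mol/s): A 16.79, B 6.21, C 6.21
Sensible, products 25→202 °C: 939.45 kJ/s
Q = ΔH = 749.08 kJ/s = 749.08 kW
Heat supplied = 44945 kJ/min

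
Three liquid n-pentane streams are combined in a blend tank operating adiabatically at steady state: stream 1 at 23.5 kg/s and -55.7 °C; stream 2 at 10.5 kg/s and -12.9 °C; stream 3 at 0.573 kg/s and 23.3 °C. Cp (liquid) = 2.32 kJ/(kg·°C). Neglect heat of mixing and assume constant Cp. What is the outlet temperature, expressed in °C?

T_out = -41.4 °C

No heat crosses the boundary, so H_out = H_in.
T_out = Σ ṁᵢCp,ᵢTᵢ / Σ ṁᵢCp,ᵢ
      = -3320 / 80.209 = -41.392 °C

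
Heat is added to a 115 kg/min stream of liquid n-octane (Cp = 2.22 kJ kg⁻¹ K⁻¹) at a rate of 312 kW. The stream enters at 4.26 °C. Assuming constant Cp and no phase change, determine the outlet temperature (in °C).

Q = 312 kW = 18720 kJ/min
ΔT = Q/(ṁ·Cp) = 18720/(115×2.22) = 73.325 K
T_out = 4.26 + 73.325 = 77.585 °C

T_out = 77.6 °C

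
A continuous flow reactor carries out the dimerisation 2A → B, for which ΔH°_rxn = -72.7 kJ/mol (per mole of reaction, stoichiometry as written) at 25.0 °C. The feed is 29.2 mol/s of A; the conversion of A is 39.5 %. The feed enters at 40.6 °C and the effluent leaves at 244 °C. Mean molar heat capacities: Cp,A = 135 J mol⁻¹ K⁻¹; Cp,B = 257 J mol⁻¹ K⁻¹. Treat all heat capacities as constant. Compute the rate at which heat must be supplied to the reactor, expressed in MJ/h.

Q_in = 1320 MJ/h

Extent of reaction ξ = 0.395 × 29.2 / 2 = 5.767 mol/s
Reaction term: ξ·ΔH°_rxn = 5.767 × -72.7 = -419.26 kJ/s
Sensible, feed 40.6→25 °C: -61.495 kJ/s
Outlet flows (mol/s): A 17.666, B 5.767
Sensible, products 25→244 °C: 846.88 kJ/s
Q = ΔH = 366.12 kJ/s = 366.12 kW
Heat supplied = 1318 MJ/h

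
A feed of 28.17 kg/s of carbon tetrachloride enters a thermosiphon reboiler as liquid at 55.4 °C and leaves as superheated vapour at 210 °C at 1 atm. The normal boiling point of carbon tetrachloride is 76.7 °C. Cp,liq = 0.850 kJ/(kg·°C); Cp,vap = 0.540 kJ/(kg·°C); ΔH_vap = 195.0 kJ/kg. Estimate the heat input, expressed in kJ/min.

liquid 55.4→76.7 °C: 18.105 kJ/kg
vaporisation at 76.7 °C: 195 kJ/kg
vapour 76.7→210 °C: 71.982 kJ/kg
Δh = 18.105 + 195 + 71.982 = 285.09 kJ/kg
Q = ṁ·Δh = 28.17 kg/s × 285.09 kJ/kg = 8030.9 kJ/s
|Q| = 8030.9 kW = 481850 kJ/min

Q = 482000 kJ/min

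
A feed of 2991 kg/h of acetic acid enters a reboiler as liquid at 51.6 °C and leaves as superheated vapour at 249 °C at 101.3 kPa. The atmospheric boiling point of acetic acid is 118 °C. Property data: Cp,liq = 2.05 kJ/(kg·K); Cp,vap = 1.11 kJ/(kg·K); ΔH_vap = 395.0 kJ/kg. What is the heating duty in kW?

Q = 562 kW

liquid 51.6→118 °C: 136.12 kJ/kg
vaporisation at 118 °C: 395 kJ/kg
vapour 118→249 °C: 145.41 kJ/kg
Δh = 136.12 + 395 + 145.41 = 676.53 kJ/kg
Q = ṁ·Δh = 2991 kg/h × 676.53 kJ/kg = 2.0235e+06 kJ/h
|Q| = 562.08 kW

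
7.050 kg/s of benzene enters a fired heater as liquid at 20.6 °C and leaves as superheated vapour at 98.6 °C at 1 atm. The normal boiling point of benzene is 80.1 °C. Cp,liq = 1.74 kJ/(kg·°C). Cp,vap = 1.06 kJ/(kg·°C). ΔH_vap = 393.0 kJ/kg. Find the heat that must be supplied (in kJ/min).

Q = 218000 kJ/min

liquid 20.6→80.1 °C: 103.53 kJ/kg
vaporisation at 80.1 °C: 393 kJ/kg
vapour 80.1→98.6 °C: 19.61 kJ/kg
Δh = 103.53 + 393 + 19.61 = 516.14 kJ/kg
Q = ṁ·Δh = 7.050 kg/s × 516.14 kJ/kg = 3638.8 kJ/s
|Q| = 3638.8 kW = 218330 kJ/min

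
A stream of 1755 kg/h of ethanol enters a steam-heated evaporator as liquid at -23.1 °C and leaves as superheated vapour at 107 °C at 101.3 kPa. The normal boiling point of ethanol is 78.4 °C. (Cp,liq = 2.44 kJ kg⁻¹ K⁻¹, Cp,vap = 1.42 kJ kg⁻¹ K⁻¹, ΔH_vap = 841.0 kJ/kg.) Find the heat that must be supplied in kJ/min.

liquid -23.1→78.4 °C: 247.66 kJ/kg
vaporisation at 78.4 °C: 841 kJ/kg
vapour 78.4→107 °C: 40.612 kJ/kg
Δh = 247.66 + 841 + 40.612 = 1129.3 kJ/kg
Q = ṁ·Δh = 1755 kg/h × 1129.3 kJ/kg = 1.9819e+06 kJ/h
|Q| = 550.52 kW = 33031 kJ/min

Q = 33000 kJ/min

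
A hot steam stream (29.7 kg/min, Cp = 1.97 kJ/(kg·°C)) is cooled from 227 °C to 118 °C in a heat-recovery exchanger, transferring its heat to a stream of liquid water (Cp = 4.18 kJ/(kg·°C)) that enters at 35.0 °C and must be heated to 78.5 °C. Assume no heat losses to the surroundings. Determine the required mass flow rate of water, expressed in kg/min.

Heat released by hot stream: Q = 29.7 × 1.97 × (227 − 118) = 6377.5 kJ/min
Energy balance on cold side (adiabatic exchanger): Q = ṁ_c·Cp_c·(T_c,out − T_c,in)
ṁ_c = 6377.5 / [4.18 × (78.5 − 35.0)] = 35.074 kg/min

ṁ_c = 35.1 kg/min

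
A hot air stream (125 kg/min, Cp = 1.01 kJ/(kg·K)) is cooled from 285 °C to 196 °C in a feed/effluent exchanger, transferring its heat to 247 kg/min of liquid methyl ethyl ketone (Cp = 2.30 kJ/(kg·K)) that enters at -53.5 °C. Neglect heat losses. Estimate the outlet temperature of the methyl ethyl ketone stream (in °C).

T_c,out = -33.7 °C

Heat released by hot stream: Q = 125 × 1.01 × (285 − 196) = 11236 kJ/min
Energy balance on cold side (adiabatic exchanger): Q = ṁ_c·Cp_c·(T_c,out − T_c,in)
T_c,out = -53.5 + 11236/(247 × 2.30) = -33.721 °C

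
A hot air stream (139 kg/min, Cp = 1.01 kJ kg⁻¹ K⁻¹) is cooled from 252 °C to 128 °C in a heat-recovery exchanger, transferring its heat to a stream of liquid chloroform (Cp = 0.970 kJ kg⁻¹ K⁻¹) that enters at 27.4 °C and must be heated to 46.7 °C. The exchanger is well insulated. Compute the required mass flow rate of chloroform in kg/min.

Heat released by hot stream: Q = 139 × 1.01 × (252 − 128) = 17408 kJ/min
Energy balance on cold side (adiabatic exchanger): Q = ṁ_c·Cp_c·(T_c,out − T_c,in)
ṁ_c = 17408 / [0.970 × (46.7 − 27.4)] = 929.88 kg/min

ṁ_c = 930 kg/min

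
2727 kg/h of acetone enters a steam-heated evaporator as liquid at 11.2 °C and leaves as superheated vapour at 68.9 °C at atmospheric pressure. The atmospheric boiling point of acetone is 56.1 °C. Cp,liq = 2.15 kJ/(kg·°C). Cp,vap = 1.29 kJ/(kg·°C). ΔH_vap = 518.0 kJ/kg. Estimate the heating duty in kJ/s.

liquid 11.2→56.1 °C: 96.535 kJ/kg
vaporisation at 56.1 °C: 518 kJ/kg
vapour 56.1→68.9 °C: 16.512 kJ/kg
Δh = 96.535 + 518 + 16.512 = 631.05 kJ/kg
Q = ṁ·Δh = 2727 kg/h × 631.05 kJ/kg = 1.7209e+06 kJ/h
|Q| = 478.02 kW

Q = 478 kJ/s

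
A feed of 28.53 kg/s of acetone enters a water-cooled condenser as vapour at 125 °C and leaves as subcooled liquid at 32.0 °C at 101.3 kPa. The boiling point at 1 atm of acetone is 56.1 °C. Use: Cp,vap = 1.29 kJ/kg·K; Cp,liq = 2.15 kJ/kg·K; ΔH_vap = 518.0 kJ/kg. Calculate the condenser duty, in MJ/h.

vapour 125→56.1 °C: -88.881 kJ/kg
condensation at 56.1 °C: -518 kJ/kg
liquid 56.1→32.0 °C: -51.815 kJ/kg
Δh = -88.881 + -518 + -51.815 = -658.7 kJ/kg
Q = ṁ·Δh = 28.53 kg/s × -658.7 kJ/kg = -18793 kJ/s
|Q| = 18793 kW = 67653 MJ/h

Q_c = 67700 MJ/h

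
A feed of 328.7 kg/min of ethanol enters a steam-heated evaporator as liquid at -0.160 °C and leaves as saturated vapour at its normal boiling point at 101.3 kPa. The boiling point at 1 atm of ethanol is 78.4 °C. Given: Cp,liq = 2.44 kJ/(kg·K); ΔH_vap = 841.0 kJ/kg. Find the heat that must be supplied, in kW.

Q = 5660 kW

liquid -0.160→78.4 °C: 191.69 kJ/kg
vaporisation at 78.4 °C: 841 kJ/kg
Δh = 191.69 + 841 = 1032.7 kJ/kg
Q = ṁ·Δh = 328.7 kg/min × 1032.7 kJ/kg = 339440 kJ/min
|Q| = 5657.4 kW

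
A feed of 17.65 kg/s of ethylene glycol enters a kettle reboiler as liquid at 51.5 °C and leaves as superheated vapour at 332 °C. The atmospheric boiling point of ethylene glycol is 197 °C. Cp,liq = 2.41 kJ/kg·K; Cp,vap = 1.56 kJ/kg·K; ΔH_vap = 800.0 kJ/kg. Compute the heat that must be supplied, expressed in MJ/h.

Q = 86500 MJ/h

liquid 51.5→197 °C: 350.66 kJ/kg
vaporisation at 197 °C: 800 kJ/kg
vapour 197→332 °C: 210.6 kJ/kg
Δh = 350.66 + 800 + 210.6 = 1361.3 kJ/kg
Q = ṁ·Δh = 17.65 kg/s × 1361.3 kJ/kg = 24026 kJ/s
|Q| = 24026 kW = 86494 MJ/h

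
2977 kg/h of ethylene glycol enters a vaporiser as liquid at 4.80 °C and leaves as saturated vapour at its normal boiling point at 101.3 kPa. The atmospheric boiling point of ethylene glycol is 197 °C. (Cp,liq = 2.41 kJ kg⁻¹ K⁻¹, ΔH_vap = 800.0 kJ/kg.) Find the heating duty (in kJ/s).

liquid 4.80→197 °C: 463.2 kJ/kg
vaporisation at 197 °C: 800 kJ/kg
Δh = 463.2 + 800 = 1263.2 kJ/kg
Q = ṁ·Δh = 2977 kg/h × 1263.2 kJ/kg = 3.7606e+06 kJ/h
|Q| = 1044.6 kW

Q = 1040 kJ/s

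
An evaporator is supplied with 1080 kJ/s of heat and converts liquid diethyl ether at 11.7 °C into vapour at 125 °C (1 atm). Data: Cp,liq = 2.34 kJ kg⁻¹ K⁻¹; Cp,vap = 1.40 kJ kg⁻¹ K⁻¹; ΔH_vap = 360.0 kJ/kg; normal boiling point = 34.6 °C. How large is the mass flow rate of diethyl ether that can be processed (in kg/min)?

ṁ = 120 kg/min

Δh = 2.34×(34.6−11.7) + 360.0 + 1.40×(125−34.6) = 540.15 kJ/kg
Q = 1080 kJ/s = 1080 kJ/s = 64800 kJ/min
ṁ = Q/Δh = 64800 / 540.15 = 119.97 kg/min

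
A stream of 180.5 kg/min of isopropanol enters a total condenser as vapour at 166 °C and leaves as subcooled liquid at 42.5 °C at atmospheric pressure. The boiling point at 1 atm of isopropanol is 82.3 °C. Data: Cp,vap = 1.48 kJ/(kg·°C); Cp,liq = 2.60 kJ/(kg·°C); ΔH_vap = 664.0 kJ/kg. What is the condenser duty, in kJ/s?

Q_c = 2680 kJ/s

vapour 166→82.3 °C: -123.88 kJ/kg
condensation at 82.3 °C: -664 kJ/kg
liquid 82.3→42.5 °C: -103.48 kJ/kg
Δh = -123.88 + -664 + -103.48 = -891.36 kJ/kg
Q = ṁ·Δh = 180.5 kg/min × -891.36 kJ/kg = -160890 kJ/min
|Q| = 2681.5 kW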